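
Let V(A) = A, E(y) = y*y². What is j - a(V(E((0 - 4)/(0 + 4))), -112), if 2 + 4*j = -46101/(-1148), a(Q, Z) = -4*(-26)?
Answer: -433763/4592 ≈ -94.461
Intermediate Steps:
E(y) = y³
a(Q, Z) = 104
j = 43805/4592 (j = -½ + (-46101/(-1148))/4 = -½ + (-46101*(-1/1148))/4 = -½ + (¼)*(46101/1148) = -½ + 46101/4592 = 43805/4592 ≈ 9.5394)
j - a(V(E((0 - 4)/(0 + 4))), -112) = 43805/4592 - 1*104 = 43805/4592 - 104 = -433763/4592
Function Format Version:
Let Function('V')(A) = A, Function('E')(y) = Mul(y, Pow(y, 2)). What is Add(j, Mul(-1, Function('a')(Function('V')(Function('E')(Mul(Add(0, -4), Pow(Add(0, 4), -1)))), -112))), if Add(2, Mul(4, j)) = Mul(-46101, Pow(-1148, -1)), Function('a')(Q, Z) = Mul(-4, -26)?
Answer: Rational(-433763, 4592) ≈ -94.461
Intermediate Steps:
Function('E')(y) = Pow(y, 3)
Function('a')(Q, Z) = 104
j = Rational(43805, 4592) (j = Add(Rational(-1, 2), Mul(Rational(1, 4), Mul(-46101, Pow(-1148, -1)))) = Add(Rational(-1, 2), Mul(Rational(1, 4), Mul(-46101, Rational(-1, 1148)))) = Add(Rational(-1, 2), Mul(Rational(1, 4), Rational(46101, 1148))) = Add(Rational(-1, 2), Rational(46101, 4592)) = Rational(43805, 4592) ≈ 9.5394)
Add(j, Mul(-1, Function('a')(Function('V')(Function('E')(Mul(Add(0, -4), Pow(Add(0, 4), -1)))), -112))) = Add(Rational(43805, 4592), Mul(-1, 104)) = Add(Rational(43805, 4592), -104) = Rational(-433763, 4592)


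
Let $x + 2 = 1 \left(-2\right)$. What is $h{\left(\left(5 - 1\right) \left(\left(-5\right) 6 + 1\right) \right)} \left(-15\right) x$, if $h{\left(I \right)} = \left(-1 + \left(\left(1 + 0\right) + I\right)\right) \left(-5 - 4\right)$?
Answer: $62640$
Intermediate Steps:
$x = -4$ ($x = -2 + 1 \left(-2\right) = -2 - 2 = -4$)
$h{\left(I \right)} = - 9 I$ ($h{\left(I \right)} = \left(-1 + \left(1 + I\right)\right) \left(-9\right) = I \left(-9\right) = - 9 I$)
$h{\left(\left(5 - 1\right) \left(\left(-5\right) 6 + 1\right) \right)} \left(-15\right) x = - 9 \left(5 - 1\right) \left(\left(-5\right) 6 + 1\right) \left(-15\right) \left(-4\right) = - 9 \left(5 - 1\right) \left(-30 + 1\right) \left(-15\right) \left(-4\right) = - 9 \cdot 4 \left(-29\right) \left(-15\right) \left(-4\right) = \left(-9\right) \left(-116\right) \left(-15\right) \left(-4\right) = 1044 \left(-15\right) \left(-4\right) = \left(-15660\right) \left(-4\right) = 62640$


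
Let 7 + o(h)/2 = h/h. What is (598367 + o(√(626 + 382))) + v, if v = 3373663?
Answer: 3972018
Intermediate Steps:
o(h) = -12 (o(h) = -14 + 2*(h/h) = -14 + 2*1 = -14 + 2 = -12)
(598367 + o(√(626 + 382))) + v = (598367 - 12) + 3373663 = 598355 + 3373663 = 3972018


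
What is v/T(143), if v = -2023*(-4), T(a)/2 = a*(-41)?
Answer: -4046/5863 ≈ -0.69009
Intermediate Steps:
T(a) = -82*a (T(a) = 2*(a*(-41)) = 2*(-41*a) = -82*a)
v = 8092
v/T(143) = 8092/((-82*143)) = 8092/(-11726) = 8092*(-1/11726) = -4046/5863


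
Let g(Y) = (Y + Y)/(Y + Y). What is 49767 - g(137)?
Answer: 49766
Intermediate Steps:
g(Y) = 1 (g(Y) = (2*Y)/((2*Y)) = (2*Y)*(1/(2*Y)) = 1)
49767 - g(137) = 49767 - 1*1 = 49767 - 1 = 49766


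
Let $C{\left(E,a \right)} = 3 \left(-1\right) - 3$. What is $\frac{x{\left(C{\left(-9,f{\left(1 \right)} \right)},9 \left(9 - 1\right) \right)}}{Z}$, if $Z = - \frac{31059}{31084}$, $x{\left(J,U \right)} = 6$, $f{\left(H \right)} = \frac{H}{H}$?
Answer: $- \frac{62168}{10353} \approx -6.0048$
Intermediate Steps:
$f{\left(H \right)} = 1$
$C{\left(E,a \right)} = -6$ ($C{\left(E,a \right)} = -3 - 3 = -6$)
$Z = - \frac{31059}{31084}$ ($Z = \left(-31059\right) \frac{1}{31084} = - \frac{31059}{31084} \approx -0.9992$)
$\frac{x{\left(C{\left(-9,f{\left(1 \right)} \right)},9 \left(9 - 1\right) \right)}}{Z} = \frac{6}{- \frac{31059}{31084}} = 6 \left(- \frac{31084}{31059}\right) = - \frac{62168}{10353}$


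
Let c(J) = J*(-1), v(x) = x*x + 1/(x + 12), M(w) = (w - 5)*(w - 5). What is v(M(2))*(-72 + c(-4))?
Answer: -115736/21 ≈ -5511.2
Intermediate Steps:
M(w) = (-5 + w)² (M(w) = (-5 + w)*(-5 + w) = (-5 + w)²)
v(x) = x² + 1/(12 + x)
c(J) = -J
v(M(2))*(-72 + c(-4)) = ((1 + ((-5 + 2)²)³ + 12*((-5 + 2)²)²)/(12 + (-5 + 2)²))*(-72 - 1*(-4)) = ((1 + ((-3)²)³ + 12*((-3)²)²)/(12 + (-3)²))*(-72 + 4) = ((1 + 9³ + 12*9²)/(12 + 9))*(-68) = ((1 + 729 + 12*81)/21)*(-68) = ((1 + 729 + 972)/21)*(-68) = ((1/21)*1702)*(-68) = (1702/21)*(-68) = -115736/21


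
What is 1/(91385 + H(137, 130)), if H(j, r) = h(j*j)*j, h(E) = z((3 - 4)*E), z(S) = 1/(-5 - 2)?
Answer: 7/639558 ≈ 1.0945e-5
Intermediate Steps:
z(S) = -⅐ (z(S) = 1/(-7) = -⅐)
h(E) = -⅐
H(j, r) = -j/7
1/(91385 + H(137, 130)) = 1/(91385 - ⅐*137) = 1/(91385 - 137/7) = 1/(639558/7) = 7/639558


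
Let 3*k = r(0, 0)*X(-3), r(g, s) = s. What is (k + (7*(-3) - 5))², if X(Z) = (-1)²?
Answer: 676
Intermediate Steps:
X(Z) = 1
k = 0 (k = (0*1)/3 = (⅓)*0 = 0)
(k + (7*(-3) - 5))² = (0 + (7*(-3) - 5))² = (0 + (-21 - 5))² = (0 - 26)² = (-26)² = 676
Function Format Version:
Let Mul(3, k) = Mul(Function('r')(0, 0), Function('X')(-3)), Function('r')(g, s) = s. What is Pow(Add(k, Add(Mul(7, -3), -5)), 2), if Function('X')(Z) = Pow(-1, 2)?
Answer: 676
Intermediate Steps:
Function('X')(Z) = 1
k = 0 (k = Mul(Rational(1, 3), Mul(0, 1)) = Mul(Rational(1, 3), 0) = 0)
Pow(Add(k, Add(Mul(7, -3), -5)), 2) = Pow(Add(0, Add(Mul(7, -3), -5)), 2) = Pow(Add(0, Add(-21, -5)), 2) = Pow(Add(0, -26), 2) = Pow(-26, 2) = 676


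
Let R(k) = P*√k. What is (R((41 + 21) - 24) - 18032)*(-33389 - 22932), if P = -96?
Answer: 1015580272 + 5406816*√38 ≈ 1.0489e+9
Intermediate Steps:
R(k) = -96*√k
(R((41 + 21) - 24) - 18032)*(-33389 - 22932) = (-96*√((41 + 21) - 24) - 18032)*(-33389 - 22932) = (-96*√(62 - 24) - 18032)*(-56321) = (-96*√38 - 18032)*(-56321) = (-18032 - 96*√38)*(-56321) = 1015580272 + 5406816*√38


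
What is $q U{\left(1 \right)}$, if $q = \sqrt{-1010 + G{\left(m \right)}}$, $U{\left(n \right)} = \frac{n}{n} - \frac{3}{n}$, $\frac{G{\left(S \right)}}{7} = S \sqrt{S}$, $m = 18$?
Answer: $- 2 i \sqrt{1010 - 378 \sqrt{2}} \approx - 43.609 i$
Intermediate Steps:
$G{\left(S \right)} = 7 S^{\frac{3}{2}}$ ($G{\left(S \right)} = 7 S \sqrt{S} = 7 S^{\frac{3}{2}}$)
$U{\left(n \right)} = 1 - \frac{3}{n}$
$q = \sqrt{-1010 + 378 \sqrt{2}}$ ($q = \sqrt{-1010 + 7 \cdot 18^{\frac{3}{2}}} = \sqrt{-1010 + 7 \cdot 54 \sqrt{2}} = \sqrt{-1010 + 378 \sqrt{2}} \approx 21.804 i$)
$q U{\left(1 \right)} = \sqrt{-1010 + 378 \sqrt{2}} \frac{-3 + 1}{1} = \sqrt{-1010 + 378 \sqrt{2}} \cdot 1 \left(-2\right) = \sqrt{-1010 + 378 \sqrt{2}} \left(-2\right) = - 2 \sqrt{-1010 + 378 \sqrt{2}}$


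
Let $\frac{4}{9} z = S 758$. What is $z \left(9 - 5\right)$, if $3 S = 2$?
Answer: $4548$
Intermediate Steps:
$S = \frac{2}{3}$ ($S = \frac{1}{3} \cdot 2 = \frac{2}{3} \approx 0.66667$)
$z = 1137$ ($z = \frac{9 \cdot \frac{2}{3} \cdot 758}{4} = \frac{9}{4} \cdot \frac{1516}{3} = 1137$)
$z \left(9 - 5\right) = 1137 \left(9 - 5\right) = 1137 \cdot 4 = 4548$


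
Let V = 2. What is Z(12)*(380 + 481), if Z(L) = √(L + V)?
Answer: 861*√14 ≈ 3221.6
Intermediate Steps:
Z(L) = √(2 + L) (Z(L) = √(L + 2) = √(2 + L))
Z(12)*(380 + 481) = √(2 + 12)*(380 + 481) = √14*861 = 861*√14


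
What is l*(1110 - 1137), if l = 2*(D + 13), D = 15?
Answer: -1512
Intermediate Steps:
l = 56 (l = 2*(15 + 13) = 2*28 = 56)
l*(1110 - 1137) = 56*(1110 - 1137) = 56*(-27) = -1512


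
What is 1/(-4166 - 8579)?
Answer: -1/12745 ≈ -7.8462e-5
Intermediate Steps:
1/(-4166 - 8579) = 1/(-12745) = -1/12745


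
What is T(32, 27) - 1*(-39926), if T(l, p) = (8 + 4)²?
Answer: 40070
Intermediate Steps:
T(l, p) = 144 (T(l, p) = 12² = 144)
T(32, 27) - 1*(-39926) = 144 - 1*(-39926) = 144 + 39926 = 40070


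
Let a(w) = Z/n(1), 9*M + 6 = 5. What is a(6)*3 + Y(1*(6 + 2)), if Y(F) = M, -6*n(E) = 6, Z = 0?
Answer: -⅑ ≈ -0.11111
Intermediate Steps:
n(E) = -1 (n(E) = -⅙*6 = -1)
M = -⅑ (M = -⅔ + (⅑)*5 = -⅔ + 5/9 = -⅑ ≈ -0.11111)
Y(F) = -⅑
a(w) = 0 (a(w) = 0/(-1) = 0*(-1) = 0)
a(6)*3 + Y(1*(6 + 2)) = 0*3 - ⅑ = 0 - ⅑ = -⅑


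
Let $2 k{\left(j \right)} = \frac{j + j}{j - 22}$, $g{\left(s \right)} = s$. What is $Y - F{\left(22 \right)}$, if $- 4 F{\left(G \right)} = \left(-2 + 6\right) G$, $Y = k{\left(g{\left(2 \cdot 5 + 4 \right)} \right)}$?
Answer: $\frac{81}{4} \approx 20.25$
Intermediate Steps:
$k{\left(j \right)} = \frac{j}{-22 + j}$ ($k{\left(j \right)} = \frac{\left(j + j\right) \frac{1}{j - 22}}{2} = \frac{2 j \frac{1}{-22 + j}}{2} = \frac{j}{-22 + j}$)
$Y = - \frac{7}{4}$ ($Y = \frac{2 \cdot 5 + 4}{-22 + \left(2 \cdot 5 + 4\right)} = \frac{10 + 4}{-22 + \left(10 + 4\right)} = \frac{14}{-22 + 14} = \frac{14}{-8} = 14 \left(- \frac{1}{8}\right) = - \frac{7}{4} \approx -1.75$)
$F{\left(G \right)} = - G$ ($F{\left(G \right)} = - \frac{\left(-2 + 6\right) G}{4} = - \frac{4 G}{4} = - G$)
$Y - F{\left(22 \right)} = - \frac{7}{4} - \left(-1\right) 22 = - \frac{7}{4} - -22 = - \frac{7}{4} + 22 = \frac{81}{4}$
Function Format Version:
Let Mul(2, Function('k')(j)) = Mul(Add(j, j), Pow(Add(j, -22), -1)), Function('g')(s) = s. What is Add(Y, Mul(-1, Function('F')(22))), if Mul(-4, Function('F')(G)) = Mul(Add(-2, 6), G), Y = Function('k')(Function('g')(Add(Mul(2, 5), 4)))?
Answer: Rational(81, 4) ≈ 20.250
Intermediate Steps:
Function('k')(j) = Mul(j, Pow(Add(-22, j), -1)) (Function('k')(j) = Mul(Rational(1, 2), Mul(Add(j, j), Pow(Add(j, -22), -1))) = Mul(Rational(1, 2), Mul(Mul(2, j), Pow(Add(-22, j), -1))) = Mul(Rational(1, 2), Mul(2, j, Pow(Add(-22, j), -1))) = Mul(j, Pow(Add(-22, j), -1)))
Y = Rational(-7, 4) (Y = Mul(Add(Mul(2, 5), 4), Pow(Add(-22, Add(Mul(2, 5), 4)), -1)) = Mul(Add(10, 4), Pow(Add(-22, Add(10, 4)), -1)) = Mul(14, Pow(Add(-22, 14), -1)) = Mul(14, Pow(-8, -1)) = Mul(14, Rational(-1, 8)) = Rational(-7, 4) ≈ -1.7500)
Function('F')(G) = Mul(-1, G) (Function('F')(G) = Mul(Rational(-1, 4), Mul(Add(-2, 6), G)) = Mul(Rational(-1, 4), Mul(4, G)) = Mul(-1, G))
Add(Y, Mul(-1, Function('F')(22))) = Add(Rational(-7, 4), Mul(-1, Mul(-1, 22))) = Add(Rational(-7, 4), Mul(-1, -22)) = Add(Rational(-7, 4), 22) = Rational(81, 4)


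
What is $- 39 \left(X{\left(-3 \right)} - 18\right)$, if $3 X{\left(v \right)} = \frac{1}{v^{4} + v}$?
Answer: $\frac{4211}{6} \approx 701.83$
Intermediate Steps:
$X{\left(v \right)} = \frac{1}{3 \left(v + v^{4}\right)}$ ($X{\left(v \right)} = \frac{1}{3 \left(v^{4} + v\right)} = \frac{1}{3 \left(v + v^{4}\right)}$)
$- 39 \left(X{\left(-3 \right)} - 18\right) = - 39 \left(\frac{1}{3 \left(-3\right) \left(1 + \left(-3\right)^{3}\right)} - 18\right) = - 39 \left(\frac{1}{3} \left(- \frac{1}{3}\right) \frac{1}{1 - 27} - 18\right) = - 39 \left(\frac{1}{3} \left(- \frac{1}{3}\right) \frac{1}{-26} - 18\right) = - 39 \left(\frac{1}{3} \left(- \frac{1}{3}\right) \left(- \frac{1}{26}\right) - 18\right) = - 39 \left(\frac{1}{234} - 18\right) = \left(-39\right) \left(- \frac{4211}{234}\right) = \frac{4211}{6}$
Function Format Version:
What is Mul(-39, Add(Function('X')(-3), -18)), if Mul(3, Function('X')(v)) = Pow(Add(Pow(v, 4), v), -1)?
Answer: Rational(4211, 6) ≈ 701.83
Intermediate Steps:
Function('X')(v) = Mul(Rational(1, 3), Pow(Add(v, Pow(v, 4)), -1)) (Function('X')(v) = Mul(Rational(1, 3), Pow(Add(Pow(v, 4), v), -1)) = Mul(Rational(1, 3), Pow(Add(v, Pow(v, 4)), -1)))
Mul(-39, Add(Function('X')(-3), -18)) = Mul(-39, Add(Mul(Rational(1, 3), Pow(-3, -1), Pow(Add(1, Pow(-3, 3)), -1)), -18)) = Mul(-39, Add(Mul(Rational(1, 3), Rational(-1, 3), Pow(Add(1, -27), -1)), -18)) = Mul(-39, Add(Mul(Rational(1, 3), Rational(-1, 3), Pow(-26, -1)), -18)) = Mul(-39, Add(Mul(Rational(1, 3), Rational(-1, 3), Rational(-1, 26)), -18)) = Mul(-39, Add(Rational(1, 234), -18)) = Mul(-39, Rational(-4211, 234)) = Rational(4211, 6)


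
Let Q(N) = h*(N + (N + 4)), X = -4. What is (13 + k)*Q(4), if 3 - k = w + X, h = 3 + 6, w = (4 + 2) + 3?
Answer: 1188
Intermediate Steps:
w = 9 (w = 6 + 3 = 9)
h = 9
k = -2 (k = 3 - (9 - 4) = 3 - 1*5 = 3 - 5 = -2)
Q(N) = 36 + 18*N (Q(N) = 9*(N + (N + 4)) = 9*(N + (4 + N)) = 9*(4 + 2*N) = 36 + 18*N)
(13 + k)*Q(4) = (13 - 2)*(36 + 18*4) = 11*(36 + 72) = 11*108 = 1188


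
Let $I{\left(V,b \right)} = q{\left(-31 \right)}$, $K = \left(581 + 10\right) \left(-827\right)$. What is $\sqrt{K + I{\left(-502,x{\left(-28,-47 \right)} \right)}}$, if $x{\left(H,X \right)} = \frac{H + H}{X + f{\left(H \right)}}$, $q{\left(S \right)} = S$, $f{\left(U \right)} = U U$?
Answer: $2 i \sqrt{122197} \approx 699.13 i$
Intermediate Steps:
$f{\left(U \right)} = U^{2}$
$K = -488757$ ($K = 591 \left(-827\right) = -488757$)
$x{\left(H,X \right)} = \frac{2 H}{X + H^{2}}$ ($x{\left(H,X \right)} = \frac{H + H}{X + H^{2}} = \frac{2 H}{X + H^{2}}$)
$I{\left(V,b \right)} = -31$
$\sqrt{K + I{\left(-502,x{\left(-28,-47 \right)} \right)}} = \sqrt{-488757 - 31} = \sqrt{-488788} = 2 i \sqrt{122197}$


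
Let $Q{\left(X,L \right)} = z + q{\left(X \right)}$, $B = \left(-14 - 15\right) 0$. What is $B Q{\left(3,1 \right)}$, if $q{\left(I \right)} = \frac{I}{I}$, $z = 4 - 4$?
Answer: $0$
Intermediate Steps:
$z = 0$
$q{\left(I \right)} = 1$
$B = 0$ ($B = \left(-29\right) 0 = 0$)
$Q{\left(X,L \right)} = 1$ ($Q{\left(X,L \right)} = 0 + 1 = 1$)
$B Q{\left(3,1 \right)} = 0 \cdot 1 = 0$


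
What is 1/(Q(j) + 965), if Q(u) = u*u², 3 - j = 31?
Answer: -1/20987 ≈ -4.7649e-5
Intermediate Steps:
j = -28 (j = 3 - 1*31 = 3 - 31 = -28)
Q(u) = u³
1/(Q(j) + 965) = 1/((-28)³ + 965) = 1/(-21952 + 965) = 1/(-20987) = -1/20987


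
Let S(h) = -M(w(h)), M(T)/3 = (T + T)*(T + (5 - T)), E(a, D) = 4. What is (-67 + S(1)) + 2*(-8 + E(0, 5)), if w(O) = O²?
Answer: -105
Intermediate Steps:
M(T) = 30*T (M(T) = 3*((T + T)*(T + (5 - T))) = 3*((2*T)*5) = 3*(10*T) = 30*T)
S(h) = -30*h²
(-67 + S(1)) + 2*(-8 + E(0, 5)) = (-67 - 30*1²) + 2*(-8 + 4) = (-67 - 30*1) + 2*(-4) = (-67 - 30) - 8 = -97 - 8 = -105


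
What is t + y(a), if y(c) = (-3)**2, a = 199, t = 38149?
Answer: 38158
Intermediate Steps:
y(c) = 9
t + y(a) = 38149 + 9 = 38158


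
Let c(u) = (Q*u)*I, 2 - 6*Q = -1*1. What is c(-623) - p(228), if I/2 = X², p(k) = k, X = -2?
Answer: -2720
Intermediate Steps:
Q = ½ (Q = ⅓ - (-1)/6 = ⅓ - ⅙*(-1) = ⅓ + ⅙ = ½ ≈ 0.50000)
I = 8 (I = 2*(-2)² = 2*4 = 8)
c(u) = 4*u (c(u) = (u/2)*8 = 4*u)
c(-623) - p(228) = 4*(-623) - 1*228 = -2492 - 228 = -2720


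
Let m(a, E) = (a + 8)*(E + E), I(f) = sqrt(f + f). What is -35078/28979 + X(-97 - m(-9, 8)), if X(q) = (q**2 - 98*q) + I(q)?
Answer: 420131443/28979 + 9*I*sqrt(2) ≈ 14498.0 + 12.728*I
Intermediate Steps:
I(f) = sqrt(2)*sqrt(f) (I(f) = sqrt(2*f) = sqrt(2)*sqrt(f))
m(a, E) = 2*E*(8 + a) (m(a, E) = (8 + a)*(2*E) = 2*E*(8 + a))
X(q) = q**2 - 98*q + sqrt(2)*sqrt(q) (X(q) = (q**2 - 98*q) + sqrt(2)*sqrt(q) = q**2 - 98*q + sqrt(2)*sqrt(q))
-35078/28979 + X(-97 - m(-9, 8)) = -35078/28979 + ((-97 - 2*8*(8 - 9))**2 - 98*(-97 - 2*8*(8 - 9)) + sqrt(2)*sqrt(-97 - 2*8*(8 - 9))) = -35078*1/28979 + ((-97 - 2*8*(-1))**2 - 98*(-97 - 2*8*(-1)) + sqrt(2)*sqrt(-97 - 2*8*(-1))) = -35078/28979 + ((-97 - 1*(-16))**2 - 98*(-97 - 1*(-16)) + sqrt(2)*sqrt(-97 - 1*(-16))) = -35078/28979 + ((-97 + 16)**2 - 98*(-97 + 16) + sqrt(2)*sqrt(-97 + 16)) = -35078/28979 + ((-81)**2 - 98*(-81) + sqrt(2)*sqrt(-81)) = -35078/28979 + (6561 + 7938 + sqrt(2)*(9*I)) = -35078/28979 + (6561 + 7938 + 9*I*sqrt(2)) = -35078/28979 + (14499 + 9*I*sqrt(2)) = 420131443/28979 + 9*I*sqrt(2)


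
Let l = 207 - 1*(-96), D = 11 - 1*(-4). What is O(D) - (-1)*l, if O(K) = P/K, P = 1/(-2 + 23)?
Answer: 95446/315 ≈ 303.00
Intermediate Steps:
D = 15 (D = 11 + 4 = 15)
l = 303 (l = 207 + 96 = 303)
P = 1/21 ≈ 0.047619
O(K) = 1/(21*K)
O(D) - (-1)*l = (1/21)/15 - (-1)*303 = (1/21)*(1/15) - 1*(-303) = 1/315 + 303 = 95446/315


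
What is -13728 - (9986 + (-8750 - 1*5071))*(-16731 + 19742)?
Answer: 11533457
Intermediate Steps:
-13728 - (9986 + (-8750 - 1*5071))*(-16731 + 19742) = -13728 - (9986 + (-8750 - 5071))*3011 = -13728 - (9986 - 13821)*3011 = -13728 - (-3835)*3011 = -13728 - 1*(-11547185) = -13728 + 11547185 = 11533457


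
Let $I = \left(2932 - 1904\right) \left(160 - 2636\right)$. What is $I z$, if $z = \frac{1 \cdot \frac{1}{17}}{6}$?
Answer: $- \frac{1272664}{51} \approx -24954.0$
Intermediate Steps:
$z = \frac{1}{102}$ ($z = 1 \cdot \frac{1}{17} \cdot \frac{1}{6} = \frac{1}{17} \cdot \frac{1}{6} = \frac{1}{102} \approx 0.0098039$)
$I = -2545328$ ($I = 1028 \left(-2476\right) = -2545328$)
$I z = \left(-2545328\right) \frac{1}{102} = - \frac{1272664}{51}$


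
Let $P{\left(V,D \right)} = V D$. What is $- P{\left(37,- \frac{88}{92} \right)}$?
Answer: $\frac{814}{23} \approx 35.391$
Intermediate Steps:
$P{\left(V,D \right)} = D V$
$- P{\left(37,- \frac{88}{92} \right)} = - - \frac{88}{92} \cdot 37 = - \left(-88\right) \frac{1}{92} \cdot 37 = - \frac{\left(-22\right) 37}{23} = \left(-1\right) \left(- \frac{814}{23}\right) = \frac{814}{23}$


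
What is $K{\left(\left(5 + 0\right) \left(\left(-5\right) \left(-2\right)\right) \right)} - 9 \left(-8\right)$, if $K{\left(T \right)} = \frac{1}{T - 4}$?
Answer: $\frac{3313}{46} \approx 72.022$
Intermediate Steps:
$K{\left(T \right)} = \frac{1}{-4 + T}$
$K{\left(\left(5 + 0\right) \left(\left(-5\right) \left(-2\right)\right) \right)} - 9 \left(-8\right) = \frac{1}{-4 + \left(5 + 0\right) \left(\left(-5\right) \left(-2\right)\right)} - 9 \left(-8\right) = \frac{1}{-4 + 5 \cdot 10} - -72 = \frac{1}{-4 + 50} + 72 = \frac{1}{46} + 72 = \frac{3313}{46}$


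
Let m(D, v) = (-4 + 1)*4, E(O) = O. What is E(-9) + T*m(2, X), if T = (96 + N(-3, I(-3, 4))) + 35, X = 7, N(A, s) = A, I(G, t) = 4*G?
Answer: -1545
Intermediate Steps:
m(D, v) = -12 (m(D, v) = -3*4 = -12)
T = 128 (T = (96 - 3) + 35 = 93 + 35 = 128)
E(-9) + T*m(2, X) = -9 + 128*(-12) = -9 - 1536 = -1545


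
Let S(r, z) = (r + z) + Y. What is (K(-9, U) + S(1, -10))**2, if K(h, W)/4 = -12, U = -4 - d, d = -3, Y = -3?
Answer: 3600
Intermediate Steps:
S(r, z) = -3 + r + z (S(r, z) = (r + z) - 3 = -3 + r + z)
U = -1 (U = -4 - 1*(-3) = -4 + 3 = -1)
K(h, W) = -48 (K(h, W) = 4*(-12) = -48)
(K(-9, U) + S(1, -10))**2 = (-48 + (-3 + 1 - 10))**2 = (-48 - 12)**2 = (-60)**2 = 3600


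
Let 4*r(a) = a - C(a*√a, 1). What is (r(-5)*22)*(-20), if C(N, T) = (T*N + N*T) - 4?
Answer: 110 - 1100*I*√5 ≈ 110.0 - 2459.7*I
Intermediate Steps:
C(N, T) = -4 + 2*N*T (C(N, T) = (N*T + N*T) - 4 = 2*N*T - 4 = -4 + 2*N*T)
r(a) = 1 - a^(3/2)/2 + a/4 (r(a) = (a - (-4 + 2*(a*√a)*1))/4 = (a - (-4 + 2*a^(3/2)*1))/4 = (a - (-4 + 2*a^(3/2)))/4 = (a + (4 - 2*a^(3/2)))/4 = (4 + a - 2*a^(3/2))/4 = 1 - a^(3/2)/2 + a/4)
(r(-5)*22)*(-20) = ((1 - (-5)*I*√5/2 + (¼)*(-5))*22)*(-20) = ((1 - (-5)*I*√5/2 - 5/4)*22)*(-20) = ((1 + 5*I*√5/2 - 5/4)*22)*(-20) = ((-¼ + 5*I*√5/2)*22)*(-20) = (-11/2 + 55*I*√5)*(-20) = 110 - 1100*I*√5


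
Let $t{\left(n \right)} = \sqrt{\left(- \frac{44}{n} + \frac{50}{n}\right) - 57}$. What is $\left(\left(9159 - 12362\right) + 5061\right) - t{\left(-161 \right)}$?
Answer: $1858 - \frac{i \sqrt{1478463}}{161} \approx 1858.0 - 7.5523 i$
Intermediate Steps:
$t{\left(n \right)} = \sqrt{-57 + \frac{6}{n}}$ ($t{\left(n \right)} = \sqrt{\frac{6}{n} - 57} = \sqrt{-57 + \frac{6}{n}}$)
$\left(\left(9159 - 12362\right) + 5061\right) - t{\left(-161 \right)} = \left(\left(9159 - 12362\right) + 5061\right) - \sqrt{-57 + \frac{6}{-161}} = \left(-3203 + 5061\right) - \sqrt{-57 + 6 \left(- \frac{1}{161}\right)} = 1858 - \sqrt{-57 - \frac{6}{161}} = 1858 - \sqrt{- \frac{9183}{161}} = 1858 - \frac{i \sqrt{1478463}}{161}$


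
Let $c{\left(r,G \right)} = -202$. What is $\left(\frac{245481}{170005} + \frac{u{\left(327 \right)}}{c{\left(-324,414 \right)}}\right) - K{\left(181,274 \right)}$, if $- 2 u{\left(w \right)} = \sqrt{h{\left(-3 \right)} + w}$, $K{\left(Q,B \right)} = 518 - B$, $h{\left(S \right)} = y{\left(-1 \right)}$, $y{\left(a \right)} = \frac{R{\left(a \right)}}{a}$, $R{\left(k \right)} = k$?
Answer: $- \frac{41235739}{170005} + \frac{\sqrt{82}}{202} \approx -242.51$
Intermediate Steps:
$y{\left(a \right)} = 1$ ($y{\left(a \right)} = \frac{a}{a} = 1$)
$h{\left(S \right)} = 1$
$u{\left(w \right)} = - \frac{\sqrt{1 + w}}{2}$
$\left(\frac{245481}{170005} + \frac{u{\left(327 \right)}}{c{\left(-324,414 \right)}}\right) - K{\left(181,274 \right)} = \left(\frac{245481}{170005} + \frac{\left(- \frac{1}{2}\right) \sqrt{1 + 327}}{-202}\right) - \left(518 - 274\right) = \left(245481 \cdot \frac{1}{170005} + - \frac{\sqrt{328}}{2} \left(- \frac{1}{202}\right)\right) - \left(518 - 274\right) = \left(\frac{245481}{170005} + - \frac{2 \sqrt{82}}{2} \left(- \frac{1}{202}\right)\right) - 244 = \left(\frac{245481}{170005} + - \sqrt{82} \left(- \frac{1}{202}\right)\right) - 244 = \left(\frac{245481}{170005} + \frac{\sqrt{82}}{202}\right) - 244 = - \frac{41235739}{170005} + \frac{\sqrt{82}}{202}$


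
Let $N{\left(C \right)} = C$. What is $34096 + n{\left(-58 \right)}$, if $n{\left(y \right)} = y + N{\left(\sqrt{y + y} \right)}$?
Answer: $34038 + 2 i \sqrt{29} \approx 34038.0 + 10.77 i$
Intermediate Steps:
$n{\left(y \right)} = y + \sqrt{2} \sqrt{y}$ ($n{\left(y \right)} = y + \sqrt{y + y} = y + \sqrt{2 y} = y + \sqrt{2} \sqrt{y}$)
$34096 + n{\left(-58 \right)} = 34096 - \left(58 - \sqrt{2} \sqrt{-58}\right) = 34096 - \left(58 - \sqrt{2} i \sqrt{58}\right) = 34096 - \left(58 - 2 i \sqrt{29}\right) = 34038 + 2 i \sqrt{29}$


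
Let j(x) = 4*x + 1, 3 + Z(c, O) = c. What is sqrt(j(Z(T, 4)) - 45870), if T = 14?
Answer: 5*I*sqrt(1833) ≈ 214.07*I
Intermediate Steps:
Z(c, O) = -3 + c
j(x) = 1 + 4*x
sqrt(j(Z(T, 4)) - 45870) = sqrt((1 + 4*(-3 + 14)) - 45870) = sqrt((1 + 4*11) - 45870) = sqrt((1 + 44) - 45870) = sqrt(45 - 45870) = sqrt(-45825) = 5*I*sqrt(1833)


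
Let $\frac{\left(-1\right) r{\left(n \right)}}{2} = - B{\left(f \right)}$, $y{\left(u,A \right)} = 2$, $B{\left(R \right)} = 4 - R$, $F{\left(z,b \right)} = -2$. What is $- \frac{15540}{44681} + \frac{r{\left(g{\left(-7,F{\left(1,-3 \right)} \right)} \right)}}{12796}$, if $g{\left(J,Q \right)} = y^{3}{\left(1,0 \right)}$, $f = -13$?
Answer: $- \frac{14095049}{40838434} \approx -0.34514$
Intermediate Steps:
$g{\left(J,Q \right)} = 8$ ($g{\left(J,Q \right)} = 2^{3} = 8$)
$r{\left(n \right)} = 34$ ($r{\left(n \right)} = - 2 \left(- (4 - -13)\right) = - 2 \left(- (4 + 13)\right) = - 2 \left(\left(-1\right) 17\right) = \left(-2\right) \left(-17\right) = 34$)
$- \frac{15540}{44681} + \frac{r{\left(g{\left(-7,F{\left(1,-3 \right)} \right)} \right)}}{12796} = - \frac{15540}{44681} + \frac{34}{12796} = \left(-15540\right) \frac{1}{44681} + 34 \cdot \frac{1}{12796} = - \frac{2220}{6383} + \frac{17}{6398} = - \frac{14095049}{40838434}$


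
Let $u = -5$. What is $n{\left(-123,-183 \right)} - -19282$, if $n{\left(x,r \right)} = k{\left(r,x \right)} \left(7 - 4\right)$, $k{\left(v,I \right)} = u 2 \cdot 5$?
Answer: $19132$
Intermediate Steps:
$k{\left(v,I \right)} = -50$ ($k{\left(v,I \right)} = \left(-5\right) 2 \cdot 5 = \left(-10\right) 5 = -50$)
$n{\left(x,r \right)} = -150$ ($n{\left(x,r \right)} = - 50 \left(7 - 4\right) = \left(-50\right) 3 = -150$)
$n{\left(-123,-183 \right)} - -19282 = -150 - -19282 = -150 + 19282 = 19132$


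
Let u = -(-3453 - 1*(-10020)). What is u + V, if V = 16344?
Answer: 9777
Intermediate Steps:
u = -6567 (u = -(-3453 + 10020) = -1*6567 = -6567)
u + V = -6567 + 16344 = 9777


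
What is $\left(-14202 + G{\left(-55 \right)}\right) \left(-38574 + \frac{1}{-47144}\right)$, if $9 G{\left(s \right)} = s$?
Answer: $\frac{232541226448561}{424296} \approx 5.4806 \cdot 10^{8}$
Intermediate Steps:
$G{\left(s \right)} = \frac{s}{9}$
$\left(-14202 + G{\left(-55 \right)}\right) \left(-38574 + \frac{1}{-47144}\right) = \left(-14202 + \frac{1}{9} \left(-55\right)\right) \left(-38574 + \frac{1}{-47144}\right) = \left(-14202 - \frac{55}{9}\right) \left(-38574 - \frac{1}{47144}\right) = \left(- \frac{127873}{9}\right) \left(- \frac{1818532657}{47144}\right) = \frac{232541226448561}{424296}$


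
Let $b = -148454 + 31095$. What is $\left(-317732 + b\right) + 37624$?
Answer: $-397467$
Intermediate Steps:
$b = -117359$
$\left(-317732 + b\right) + 37624 = \left(-317732 - 117359\right) + 37624 = -435091 + 37624 = -397467$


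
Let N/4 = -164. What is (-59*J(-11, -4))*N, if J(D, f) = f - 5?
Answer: -348336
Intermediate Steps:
N = -656 (N = 4*(-164) = -656)
J(D, f) = -5 + f
(-59*J(-11, -4))*N = -59*(-5 - 4)*(-656) = -59*(-9)*(-656) = 531*(-656) = -348336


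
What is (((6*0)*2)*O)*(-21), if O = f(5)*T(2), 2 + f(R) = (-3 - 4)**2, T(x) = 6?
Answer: 0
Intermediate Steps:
f(R) = 47 (f(R) = -2 + (-3 - 4)**2 = -2 + (-7)**2 = -2 + 49 = 47)
O = 282 (O = 47*6 = 282)
(((6*0)*2)*O)*(-21) = (((6*0)*2)*282)*(-21) = ((0*2)*282)*(-21) = (0*282)*(-21) = 0*(-21) = 0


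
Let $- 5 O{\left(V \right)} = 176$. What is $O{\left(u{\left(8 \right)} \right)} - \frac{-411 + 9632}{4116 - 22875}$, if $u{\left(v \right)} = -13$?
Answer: $- \frac{3255479}{93795} \approx -34.708$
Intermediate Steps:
$O{\left(V \right)} = - \frac{176}{5}$ ($O{\left(V \right)} = \left(- \frac{1}{5}\right) 176 = - \frac{176}{5}$)
$O{\left(u{\left(8 \right)} \right)} - \frac{-411 + 9632}{4116 - 22875} = - \frac{176}{5} - \frac{-411 + 9632}{4116 - 22875} = - \frac{176}{5} - \frac{9221}{-18759} = - \frac{176}{5} - 9221 \left(- \frac{1}{18759}\right) = - \frac{176}{5} - - \frac{9221}{18759} = - \frac{176}{5} + \frac{9221}{18759} = - \frac{3255479}{93795}$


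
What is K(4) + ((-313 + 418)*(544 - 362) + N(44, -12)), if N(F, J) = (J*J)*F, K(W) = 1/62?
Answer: 1577653/62 ≈ 25446.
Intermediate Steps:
K(W) = 1/62
N(F, J) = F*J² (N(F, J) = J²*F = F*J²)
K(4) + ((-313 + 418)*(544 - 362) + N(44, -12)) = 1/62 + ((-313 + 418)*(544 - 362) + 44*(-12)²) = 1/62 + (105*182 + 44*144) = 1/62 + (19110 + 6336) = 1/62 + 25446 = 1577653/62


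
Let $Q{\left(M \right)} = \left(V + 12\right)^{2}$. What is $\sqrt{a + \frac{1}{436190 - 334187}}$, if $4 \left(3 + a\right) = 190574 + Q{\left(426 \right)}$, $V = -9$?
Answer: $\frac{\sqrt{16386919963431}}{18546} \approx 218.27$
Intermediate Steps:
$Q{\left(M \right)} = 9$ ($Q{\left(M \right)} = \left(-9 + 12\right)^{2} = 3^{2} = 9$)
$a = \frac{190571}{4}$ ($a = -3 + \frac{190574 + 9}{4} = -3 + \frac{1}{4} \cdot 190583 = -3 + \frac{190583}{4} = \frac{190571}{4} \approx 47643.0$)
$\sqrt{a + \frac{1}{436190 - 334187}} = \sqrt{\frac{190571}{4} + \frac{1}{436190 - 334187}} = \sqrt{\frac{190571}{4} + \frac{1}{102003}} = \sqrt{\frac{19438813717}{408012}} = \frac{\sqrt{16386919963431}}{18546}$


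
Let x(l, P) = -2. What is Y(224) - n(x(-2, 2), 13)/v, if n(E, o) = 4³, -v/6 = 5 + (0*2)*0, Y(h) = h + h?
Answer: 6752/15 ≈ 450.13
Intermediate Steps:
Y(h) = 2*h
v = -30 (v = -6*(5 + (0*2)*0) = -6*(5 + 0*0) = -6*(5 + 0) = -6*5 = -30)
n(E, o) = 64
Y(224) - n(x(-2, 2), 13)/v = 2*224 - 64/(-30) = 448 - 64*(-1)/30 = 448 - 1*(-32/15) = 448 + 32/15 = 6752/15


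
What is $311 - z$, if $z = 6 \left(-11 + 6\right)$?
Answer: $341$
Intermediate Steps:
$z = -30$ ($z = 6 \left(-5\right) = -30$)
$311 - z = 311 - -30 = 311 + 30 = 341$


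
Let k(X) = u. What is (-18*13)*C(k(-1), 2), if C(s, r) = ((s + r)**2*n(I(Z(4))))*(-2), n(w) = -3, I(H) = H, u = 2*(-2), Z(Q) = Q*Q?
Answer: -5616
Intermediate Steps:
Z(Q) = Q**2
u = -4
k(X) = -4
C(s, r) = 6*(r + s)**2 (C(s, r) = ((s + r)**2*(-3))*(-2) = ((r + s)**2*(-3))*(-2) = -3*(r + s)**2*(-2) = 6*(r + s)**2)
(-18*13)*C(k(-1), 2) = (-18*13)*(6*(2 - 4)**2) = -1404*(-2)**2 = -1404*4 = -234*24 = -5616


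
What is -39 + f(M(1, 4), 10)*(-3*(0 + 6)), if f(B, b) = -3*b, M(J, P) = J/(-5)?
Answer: 501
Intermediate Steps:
M(J, P) = -J/5 (M(J, P) = J*(-⅕) = -J/5)
-39 + f(M(1, 4), 10)*(-3*(0 + 6)) = -39 + (-3*10)*(-3*(0 + 6)) = -39 - (-90)*6 = -39 - 30*(-18) = -39 + 540 = 501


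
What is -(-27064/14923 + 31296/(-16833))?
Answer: 307532840/83732953 ≈ 3.6728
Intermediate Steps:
-(-27064/14923 + 31296/(-16833)) = -(-27064*1/14923 + 31296*(-1/16833)) = -(-27064/14923 - 10432/5611) = -1*(-307532840/83732953) = 307532840/83732953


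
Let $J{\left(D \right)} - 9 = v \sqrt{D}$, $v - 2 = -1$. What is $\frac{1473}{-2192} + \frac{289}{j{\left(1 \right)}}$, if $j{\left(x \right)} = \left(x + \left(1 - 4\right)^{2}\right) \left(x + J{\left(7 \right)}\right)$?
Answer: $\frac{496499}{203856} - \frac{289 \sqrt{7}}{930} \approx 1.6134$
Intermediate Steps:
$v = 1$ ($v = 2 - 1 = 1$)
$J{\left(D \right)} = 9 + \sqrt{D}$ ($J{\left(D \right)} = 9 + 1 \sqrt{D} = 9 + \sqrt{D}$)
$j{\left(x \right)} = \left(9 + x\right) \left(9 + x + \sqrt{7}\right)$ ($j{\left(x \right)} = \left(x + \left(1 - 4\right)^{2}\right) \left(x + \left(9 + \sqrt{7}\right)\right) = \left(x + \left(-3\right)^{2}\right) \left(9 + x + \sqrt{7}\right) = \left(x + 9\right) \left(9 + x + \sqrt{7}\right) = \left(9 + x\right) \left(9 + x + \sqrt{7}\right)$)
$\frac{1473}{-2192} + \frac{289}{j{\left(1 \right)}} = \frac{1473}{-2192} + \frac{289}{81 + 1^{2} + 9 \sqrt{7} + 18 \cdot 1 + 1 \sqrt{7}} = 1473 \left(- \frac{1}{2192}\right) + \frac{289}{81 + 1 + 9 \sqrt{7} + 18 + \sqrt{7}} = - \frac{1473}{2192} + \frac{289}{100 + 10 \sqrt{7}}$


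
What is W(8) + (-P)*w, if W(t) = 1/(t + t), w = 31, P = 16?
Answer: -7935/16 ≈ -495.94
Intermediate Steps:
W(t) = 1/(2*t)
W(8) + (-P)*w = (½)/8 - 1*16*31 = (½)*(⅛) - 16*31 = 1/16 - 496 = -7935/16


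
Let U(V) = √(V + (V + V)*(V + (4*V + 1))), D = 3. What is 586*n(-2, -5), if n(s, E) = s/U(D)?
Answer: -1172*√11/33 ≈ -117.79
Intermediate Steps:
U(V) = √(V + 2*V*(1 + 5*V)) (U(V) = √(V + (2*V)*(V + (1 + 4*V))) = √(V + (2*V)*(1 + 5*V)) = √(V + 2*V*(1 + 5*V)))
n(s, E) = s*√11/33 (n(s, E) = s/(√(3*(3 + 10*3))) = s/(√(3*(3 + 30))) = s/(√(3*33)) = s/(√99) = s/((3*√11)) = s*(√11/33) = s*√11/33)
586*n(-2, -5) = 586*((1/33)*(-2)*√11) = 586*(-2*√11/33) = -1172*√11/33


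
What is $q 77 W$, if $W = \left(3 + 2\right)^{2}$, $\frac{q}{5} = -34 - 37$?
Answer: $-683375$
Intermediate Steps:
$q = -355$ ($q = 5 \left(-34 - 37\right) = 5 \left(-71\right) = -355$)
$W = 25$ ($W = 5^{2} = 25$)
$q 77 W = \left(-355\right) 77 \cdot 25 = \left(-27335\right) 25 = -683375$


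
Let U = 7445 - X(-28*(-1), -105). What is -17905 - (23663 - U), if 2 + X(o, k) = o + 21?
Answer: -34170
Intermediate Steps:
X(o, k) = 19 + o (X(o, k) = -2 + (o + 21) = -2 + (21 + o) = 19 + o)
U = 7398 (U = 7445 - (19 - 28*(-1)) = 7445 - (19 + 28) = 7445 - 1*47 = 7445 - 47 = 7398)
-17905 - (23663 - U) = -17905 - (23663 - 1*7398) = -17905 - (23663 - 7398) = -17905 - 1*16265 = -17905 - 16265 = -34170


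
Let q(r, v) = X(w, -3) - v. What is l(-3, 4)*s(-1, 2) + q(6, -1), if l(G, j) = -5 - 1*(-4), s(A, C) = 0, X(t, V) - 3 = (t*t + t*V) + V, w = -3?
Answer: 19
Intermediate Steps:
X(t, V) = 3 + V + t² + V*t (X(t, V) = 3 + ((t*t + t*V) + V) = 3 + ((t² + V*t) + V) = 3 + (V + t² + V*t) = 3 + V + t² + V*t)
l(G, j) = -1 (l(G, j) = -5 + 4 = -1)
q(r, v) = 18 - v (q(r, v) = (3 - 3 + (-3)² - 3*(-3)) - v = (3 - 3 + 9 + 9) - v = 18 - v)
l(-3, 4)*s(-1, 2) + q(6, -1) = -1*0 + (18 - 1*(-1)) = 0 + (18 + 1) = 0 + 19 = 19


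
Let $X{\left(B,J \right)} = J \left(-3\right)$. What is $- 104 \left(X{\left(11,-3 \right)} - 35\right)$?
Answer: $2704$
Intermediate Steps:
$X{\left(B,J \right)} = - 3 J$
$- 104 \left(X{\left(11,-3 \right)} - 35\right) = - 104 \left(\left(-3\right) \left(-3\right) - 35\right) = - 104 \left(9 - 35\right) = \left(-104\right) \left(-26\right) = 2704$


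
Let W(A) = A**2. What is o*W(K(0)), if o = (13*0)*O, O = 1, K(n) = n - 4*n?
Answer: 0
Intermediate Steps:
K(n) = -3*n
o = 0 (o = (13*0)*1 = 0*1 = 0)
o*W(K(0)) = 0*(-3*0)**2 = 0*0**2 = 0*0 = 0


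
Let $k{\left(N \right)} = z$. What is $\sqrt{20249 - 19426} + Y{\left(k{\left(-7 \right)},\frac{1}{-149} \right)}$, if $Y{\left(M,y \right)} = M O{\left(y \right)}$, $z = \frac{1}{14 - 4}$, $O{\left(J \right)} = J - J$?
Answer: $\sqrt{823} \approx 28.688$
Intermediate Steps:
$O{\left(J \right)} = 0$
$z = \frac{1}{10} \approx 0.1$
$k{\left(N \right)} = \frac{1}{10}$
$Y{\left(M,y \right)} = 0$ ($Y{\left(M,y \right)} = M 0 = 0$)
$\sqrt{20249 - 19426} + Y{\left(k{\left(-7 \right)},\frac{1}{-149} \right)} = \sqrt{20249 - 19426} + 0 = \sqrt{823} + 0 = \sqrt{823}$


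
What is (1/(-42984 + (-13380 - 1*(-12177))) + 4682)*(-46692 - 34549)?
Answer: -16807425104453/44187 ≈ -3.8037e+8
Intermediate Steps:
(1/(-42984 + (-13380 - 1*(-12177))) + 4682)*(-46692 - 34549) = (1/(-42984 + (-13380 + 12177)) + 4682)*(-81241) = (1/(-42984 - 1203) + 4682)*(-81241) = (1/(-44187) + 4682)*(-81241) = (-1/44187 + 4682)*(-81241) = (206883533/44187)*(-81241) = -16807425104453/44187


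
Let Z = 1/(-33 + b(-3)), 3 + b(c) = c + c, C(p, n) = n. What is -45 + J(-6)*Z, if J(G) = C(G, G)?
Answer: -314/7 ≈ -44.857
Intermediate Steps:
b(c) = -3 + 2*c (b(c) = -3 + (c + c) = -3 + 2*c)
Z = -1/42 (Z = 1/(-33 + (-3 + 2*(-3))) = 1/(-33 + (-3 - 6)) = 1/(-33 - 9) = 1/(-42) = -1/42 ≈ -0.023810)
J(G) = G
-45 + J(-6)*Z = -45 - 6*(-1/42) = -45 + 1/7 = -314/7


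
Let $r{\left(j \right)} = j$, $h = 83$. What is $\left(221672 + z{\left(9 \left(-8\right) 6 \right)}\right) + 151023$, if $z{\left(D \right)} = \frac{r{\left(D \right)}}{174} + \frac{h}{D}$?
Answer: $\frac{4669089449}{12528} \approx 3.7269 \cdot 10^{5}$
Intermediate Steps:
$z{\left(D \right)} = \frac{83}{D} + \frac{D}{174}$ ($z{\left(D \right)} = \frac{D}{174} + \frac{83}{D} = \frac{83}{D} + \frac{D}{174}$)
$\left(221672 + z{\left(9 \left(-8\right) 6 \right)}\right) + 151023 = \left(221672 + \left(\frac{83}{9 \left(-8\right) 6} + \frac{9 \left(-8\right) 6}{174}\right)\right) + 151023 = \left(221672 + \left(\frac{83}{\left(-72\right) 6} + \frac{\left(-72\right) 6}{174}\right)\right) + 151023 = \left(221672 + \left(\frac{83}{-432} + \frac{1}{174} \left(-432\right)\right)\right) + 151023 = \left(221672 + \left(83 \left(- \frac{1}{432}\right) - \frac{72}{29}\right)\right) + 151023 = \left(221672 - \frac{33511}{12528}\right) + 151023 = \frac{2777073305}{12528} + 151023 = \frac{4669089449}{12528}$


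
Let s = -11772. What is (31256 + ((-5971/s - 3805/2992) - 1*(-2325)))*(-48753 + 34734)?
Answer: -1381756034080817/2935152 ≈ -4.7076e+8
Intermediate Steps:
(31256 + ((-5971/s - 3805/2992) - 1*(-2325)))*(-48753 + 34734) = (31256 + ((-5971/(-11772) - 3805/2992) - 1*(-2325)))*(-48753 + 34734) = (31256 + ((-5971*(-1/11772) - 3805*1/2992) + 2325))*(-14019) = (31256 + ((5971/11772 - 3805/2992) + 2325))*(-14019) = (31256 + (-6731807/8805456 + 2325))*(-14019) = (31256 + 20465953393/8805456)*(-14019) = (295689286129/8805456)*(-14019) = -1381756034080817/2935152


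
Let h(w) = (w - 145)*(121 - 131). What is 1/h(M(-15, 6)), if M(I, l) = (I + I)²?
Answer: -1/7550 ≈ -0.00013245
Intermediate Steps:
M(I, l) = 4*I² (M(I, l) = (2*I)² = 4*I²)
h(w) = 1450 - 10*w (h(w) = (-145 + w)*(-10) = 1450 - 10*w)
1/h(M(-15, 6)) = 1/(1450 - 40*(-15)²) = 1/(1450 - 40*225) = 1/(1450 - 10*900) = 1/(1450 - 9000) = 1/(-7550) = -1/7550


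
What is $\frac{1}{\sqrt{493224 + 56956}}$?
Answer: $\frac{\sqrt{137545}}{275090} \approx 0.0013482$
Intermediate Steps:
$\frac{1}{\sqrt{493224 + 56956}} = \frac{1}{\sqrt{550180}} = \frac{1}{2 \sqrt{137545}} = \frac{\sqrt{137545}}{275090}$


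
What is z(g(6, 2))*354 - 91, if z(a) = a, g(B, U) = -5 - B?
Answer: -3985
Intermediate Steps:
z(g(6, 2))*354 - 91 = (-5 - 1*6)*354 - 91 = (-5 - 6)*354 - 91 = -11*354 - 91 = -3894 - 91 = -3985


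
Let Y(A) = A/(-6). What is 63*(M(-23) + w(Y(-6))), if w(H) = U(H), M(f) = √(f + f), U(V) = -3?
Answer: -189 + 63*I*√46 ≈ -189.0 + 427.29*I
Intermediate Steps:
M(f) = √2*√f (M(f) = √(2*f) = √2*√f)
Y(A) = -A/6 (Y(A) = A*(-⅙) = -A/6)
w(H) = -3
63*(M(-23) + w(Y(-6))) = 63*(√2*√(-23) - 3) = 63*(√2*(I*√23) - 3) = 63*(I*√46 - 3) = 63*(-3 + I*√46) = -189 + 63*I*√46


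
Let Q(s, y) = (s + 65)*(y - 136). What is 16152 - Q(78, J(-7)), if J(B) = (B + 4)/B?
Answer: 248771/7 ≈ 35539.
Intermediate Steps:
J(B) = (4 + B)/B
Q(s, y) = (-136 + y)*(65 + s) (Q(s, y) = (65 + s)*(-136 + y) = (-136 + y)*(65 + s))
16152 - Q(78, J(-7)) = 16152 - (-8840 - 136*78 + 65*((4 - 7)/(-7)) + 78*((4 - 7)/(-7))) = 16152 - (-8840 - 10608 + 65*(-⅐*(-3)) + 78*(-⅐*(-3))) = 16152 - (-8840 - 10608 + 65*(3/7) + 78*(3/7)) = 16152 - (-8840 - 10608 + 195/7 + 234/7) = 16152 - 1*(-135707/7) = 16152 + 135707/7 = 248771/7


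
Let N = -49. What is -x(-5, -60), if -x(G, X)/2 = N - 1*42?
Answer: -182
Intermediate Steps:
x(G, X) = 182 (x(G, X) = -2*(-49 - 1*42) = -2*(-49 - 42) = -2*(-91) = 182)
-x(-5, -60) = -1*182 = -182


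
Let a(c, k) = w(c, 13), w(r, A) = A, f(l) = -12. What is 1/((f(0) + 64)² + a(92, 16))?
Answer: 1/2717 ≈ 0.00036805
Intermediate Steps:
a(c, k) = 13
1/((f(0) + 64)² + a(92, 16)) = 1/((-12 + 64)² + 13) = 1/(52² + 13) = 1/(2704 + 13) = 1/2717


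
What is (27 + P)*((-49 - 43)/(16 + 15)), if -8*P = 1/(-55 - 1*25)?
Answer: -397463/4960 ≈ -80.134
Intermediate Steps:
P = 1/640 (P = -1/(8*(-55 - 1*25)) = -1/(8*(-55 - 25)) = -⅛/(-80) = -⅛*(-1/80) = 1/640 ≈ 0.0015625)
(27 + P)*((-49 - 43)/(16 + 15)) = (27 + 1/640)*((-49 - 43)/(16 + 15)) = 17281*(-92/31)/640 = 17281*(-92*1/31)/640 = (17281/640)*(-92/31) = -397463/4960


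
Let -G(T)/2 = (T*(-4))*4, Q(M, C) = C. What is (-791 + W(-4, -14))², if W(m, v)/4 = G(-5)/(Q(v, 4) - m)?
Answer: 758641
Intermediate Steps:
G(T) = 32*T (G(T) = -2*T*(-4)*4 = -2*(-4*T)*4 = -(-32)*T = 32*T)
W(m, v) = -640/(4 - m) (W(m, v) = 4*((32*(-5))/(4 - m)) = 4*(-160/(4 - m)) = -640/(4 - m))
(-791 + W(-4, -14))² = (-791 + 640/(-4 - 4))² = (-791 + 640/(-8))² = (-791 + 640*(-⅛))² = (-791 - 80)² = (-871)² = 758641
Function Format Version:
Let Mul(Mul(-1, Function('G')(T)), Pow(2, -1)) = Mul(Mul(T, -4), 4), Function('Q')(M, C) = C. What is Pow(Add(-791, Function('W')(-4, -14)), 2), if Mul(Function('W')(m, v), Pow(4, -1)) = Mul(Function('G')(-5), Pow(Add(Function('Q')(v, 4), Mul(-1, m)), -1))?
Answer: 758641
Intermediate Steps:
Function('G')(T) = Mul(32, T) (Function('G')(T) = Mul(-2, Mul(Mul(T, -4), 4)) = Mul(-2, Mul(Mul(-4, T), 4)) = Mul(-2, Mul(-16, T)) = Mul(32, T))
Function('W')(m, v) = Mul(-640, Pow(Add(4, Mul(-1, m)), -1)) (Function('W')(m, v) = Mul(4, Mul(Mul(32, -5), Pow(Add(4, Mul(-1, m)), -1))) = Mul(4, Mul(-160, Pow(Add(4, Mul(-1, m)), -1))) = Mul(-640, Pow(Add(4, Mul(-1, m)), -1)))
Pow(Add(-791, Function('W')(-4, -14)), 2) = Pow(Add(-791, Mul(640, Pow(Add(-4, -4), -1))), 2) = Pow(Add(-791, Mul(640, Pow(-8, -1))), 2) = Pow(Add(-791, Mul(640, Rational(-1, 8))), 2) = Pow(Add(-791, -80), 2) = Pow(-871, 2) = 758641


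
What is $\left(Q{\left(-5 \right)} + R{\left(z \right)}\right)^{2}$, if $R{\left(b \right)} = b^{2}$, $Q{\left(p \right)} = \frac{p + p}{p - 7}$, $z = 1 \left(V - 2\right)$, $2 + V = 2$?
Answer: $\frac{841}{36} \approx 23.361$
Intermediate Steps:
$V = 0$ ($V = -2 + 2 = 0$)
$z = -2$ ($z = 1 \left(0 - 2\right) = 1 \left(-2\right) = -2$)
$Q{\left(p \right)} = \frac{2 p}{-7 + p}$
$\left(Q{\left(-5 \right)} + R{\left(z \right)}\right)^{2} = \left(2 \left(-5\right) \frac{1}{-7 - 5} + \left(-2\right)^{2}\right)^{2} = \left(2 \left(-5\right) \frac{1}{-12} + 4\right)^{2} = \left(2 \left(-5\right) \left(- \frac{1}{12}\right) + 4\right)^{2} = \left(\frac{5}{6} + 4\right)^{2} = \left(\frac{29}{6}\right)^{2} = \frac{841}{36}$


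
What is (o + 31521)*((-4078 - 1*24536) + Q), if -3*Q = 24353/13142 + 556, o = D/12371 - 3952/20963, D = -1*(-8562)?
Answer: -9281958732347806533643/10224473621298 ≈ -9.0782e+8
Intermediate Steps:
D = 8562
o = 130595014/259333273 (o = 8562/12371 - 3952/20963 = 130595014/259333273 ≈ 0.50358)
Q = -7331305/39426 (Q = -(24353/13142 + 556)/3 = -⅓*7331305/13142 = -7331305/39426 ≈ -185.95)
(o + 31521)*((-4078 - 1*24536) + Q) = (130595014/259333273 + 31521)*((-4078 - 1*24536) - 7331305/39426) = 8174574693247*((-4078 - 24536) - 7331305/39426)/259333273 = 8174574693247*(-28614 - 7331305/39426)/259333273 = (8174574693247/259333273)*(-1135466869/39426) = -9281958732347806533643/10224473621298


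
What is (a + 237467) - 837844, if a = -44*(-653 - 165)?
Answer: -564385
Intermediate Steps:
a = 35992 (a = -44*(-818) = 35992)
(a + 237467) - 837844 = (35992 + 237467) - 837844 = 273459 - 837844 = -564385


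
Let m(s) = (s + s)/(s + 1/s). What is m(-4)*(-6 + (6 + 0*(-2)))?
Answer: 0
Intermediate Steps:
m(s) = 2*s/(s + 1/s) (m(s) = (2*s)/(s + 1/s) = 2*s/(s + 1/s))
m(-4)*(-6 + (6 + 0*(-2))) = (2*(-4)**2/(1 + (-4)**2))*(-6 + (6 + 0*(-2))) = (2*16/(1 + 16))*(-6 + (6 + 0)) = (2*16/17)*(-6 + 6) = (2*16*(1/17))*0 = (32/17)*0 = 0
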